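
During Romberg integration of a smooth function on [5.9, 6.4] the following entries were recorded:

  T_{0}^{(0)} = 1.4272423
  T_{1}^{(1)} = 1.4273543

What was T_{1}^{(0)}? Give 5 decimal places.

From T_{1}^{(1)} = (4·T_{1}^{(0)} − T_{0}^{(0)})/3, solve for T_{1}^{(0)}:
4·T_{1}^{(0)} = 3·1.4273543 + 1.4272423 = 5.7093052
T_{1}^{(0)} = 1.4273263

1.42733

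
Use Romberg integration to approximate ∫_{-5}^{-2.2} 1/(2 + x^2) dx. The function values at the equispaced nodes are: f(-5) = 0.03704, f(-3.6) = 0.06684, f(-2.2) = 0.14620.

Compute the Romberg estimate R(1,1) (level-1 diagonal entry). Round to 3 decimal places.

R(0,0) (trapezoid, 1 panel, h=2.8000): 0.25654
R(1,0) (trapezoid, 2 panels, h=1.4000): 0.22184
R(1,1) = 0.22184 + (0.22184 − 0.25654)/3 = 0.21027

0.210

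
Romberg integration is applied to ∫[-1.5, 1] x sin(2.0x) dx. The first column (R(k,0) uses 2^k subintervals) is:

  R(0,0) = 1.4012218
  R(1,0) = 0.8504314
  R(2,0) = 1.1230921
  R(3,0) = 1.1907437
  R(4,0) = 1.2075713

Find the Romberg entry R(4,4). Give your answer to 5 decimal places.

R(1,1) = 0.8504314 + (0.8504314 − 1.4012218)/3 = 0.6668346
R(2,1) = 1.1230921 + (1.1230921 − 0.8504314)/3 = 1.2139790
R(3,1) = (4·1.1907437 − 1.1230921) / 3 = 1.2132942
R(4,1) = (4·1.2075713 − 1.1907437) / 3 = 1.2131805
R(2,2) = 1.2139790 + (1.2139790 − 0.6668346)/15 = 1.2504553
R(3,2) = (16·1.2132942 − 1.2139790) / 15 = 1.2132485
R(4,2) = 1.2131805 + (1.2131805 − 1.2132942)/15 = 1.2131729
R(3,3) = 1.2132485 + (1.2132485 − 1.2504553)/63 = 1.2126579
R(4,3) = 1.2131729 + (1.2131729 − 1.2132485)/63 = 1.2131717
R(4,4) = 1.2131717 + (1.2131717 − 1.2126579)/255 = 1.2131737

1.21317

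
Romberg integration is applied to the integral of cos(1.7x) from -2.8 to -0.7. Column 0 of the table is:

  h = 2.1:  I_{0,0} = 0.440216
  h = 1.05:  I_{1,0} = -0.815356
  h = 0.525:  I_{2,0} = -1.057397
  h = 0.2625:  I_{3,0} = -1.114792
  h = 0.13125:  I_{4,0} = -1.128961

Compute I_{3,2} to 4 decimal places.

I_{2,1} = -1.057397 + (-1.057397 − (-0.815356))/3 = -1.138077
I_{3,1} = (4·(-1.114792) − (-1.057397)) / 3 = -1.133924
I_{3,2} = -1.133924 + (-1.133924 − (-1.138077))/15 = -1.133647

-1.1336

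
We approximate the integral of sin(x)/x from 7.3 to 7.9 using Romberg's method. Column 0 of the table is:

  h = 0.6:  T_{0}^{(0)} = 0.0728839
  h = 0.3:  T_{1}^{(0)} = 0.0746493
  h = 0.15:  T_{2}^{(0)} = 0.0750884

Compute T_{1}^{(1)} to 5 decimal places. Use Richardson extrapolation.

Richardson extrapolation on the trapezoidal column (denominator 4−1=3):
T_{1}^{(1)} = 0.0746493 + (0.0746493 − 0.0728839)/3 = 0.0752378
(Column j=1 coincides with Simpson's rule on the same nodes.)

0.07524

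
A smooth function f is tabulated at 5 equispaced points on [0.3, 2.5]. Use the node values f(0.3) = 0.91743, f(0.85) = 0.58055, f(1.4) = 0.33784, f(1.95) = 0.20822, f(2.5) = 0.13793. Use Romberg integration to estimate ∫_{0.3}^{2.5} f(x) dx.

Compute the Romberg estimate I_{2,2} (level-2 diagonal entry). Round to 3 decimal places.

I_{0,0} (trapezoid, 1 panel, h=2.2000): 1.16090
I_{1,0} (trapezoid, 2 panels, h=1.1000): 0.95207
I_{2,0} (trapezoid, 4 panels, h=0.5500): 0.90986
I_{1,1} = 0.95207 + (0.95207 − 1.16090)/3 = 0.88246
I_{2,1} = 0.90986 + (0.90986 − 0.95207)/3 = 0.89579
I_{2,2} = 0.89579 + (0.89579 − 0.88246)/15 = 0.89668

0.897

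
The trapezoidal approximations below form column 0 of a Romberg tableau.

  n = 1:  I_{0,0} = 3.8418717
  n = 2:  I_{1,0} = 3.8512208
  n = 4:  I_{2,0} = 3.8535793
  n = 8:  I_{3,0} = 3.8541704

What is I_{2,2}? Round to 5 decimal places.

3.85437

I_{1,1} = (4·3.8512208 − 3.8418717) / 3 = 3.8543372
I_{2,1} = 3.8535793 + (3.8535793 − 3.8512208)/3 = 3.8543655
I_{2,2} = (16·3.8543655 − 3.8543372) / 15 = 3.8543674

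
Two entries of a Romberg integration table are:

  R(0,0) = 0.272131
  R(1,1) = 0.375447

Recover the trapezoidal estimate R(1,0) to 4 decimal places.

0.3496

From R(1,1) = (4·R(1,0) − R(0,0))/3, solve for R(1,0):
4·R(1,0) = 3·0.375447 + 0.272131 = 1.398472
R(1,0) = 0.349618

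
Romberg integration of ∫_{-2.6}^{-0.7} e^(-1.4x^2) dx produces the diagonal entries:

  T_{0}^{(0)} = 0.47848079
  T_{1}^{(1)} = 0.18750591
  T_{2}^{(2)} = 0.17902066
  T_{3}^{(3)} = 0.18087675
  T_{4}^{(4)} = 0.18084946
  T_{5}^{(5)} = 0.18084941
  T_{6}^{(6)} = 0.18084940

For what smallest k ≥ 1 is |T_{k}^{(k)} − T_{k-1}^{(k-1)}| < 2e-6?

|T_{1}^{(1)} − T_{0}^{(0)}| = 0.29097488 ≥ 2e-6
|T_{2}^{(2)} − T_{1}^{(1)}| = 0.00848525 ≥ 2e-6
|T_{3}^{(3)} − T_{2}^{(2)}| = 0.00185609 ≥ 2e-6
|T_{4}^{(4)} − T_{3}^{(3)}| = 0.00002729 ≥ 2e-6
|T_{5}^{(5)} − T_{4}^{(4)}| = 0.00000005 < 2e-6

k = 5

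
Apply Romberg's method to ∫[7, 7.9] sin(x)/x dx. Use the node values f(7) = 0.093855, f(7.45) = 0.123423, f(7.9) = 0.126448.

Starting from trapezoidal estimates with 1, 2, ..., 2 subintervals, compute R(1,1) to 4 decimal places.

R(0,0) (trapezoid, 1 panel, h=0.9000): 0.099136
R(1,0) (trapezoid, 2 panels, h=0.4500): 0.105109
R(1,1) = 0.105109 + (0.105109 − 0.099136)/3 = 0.107100

0.1071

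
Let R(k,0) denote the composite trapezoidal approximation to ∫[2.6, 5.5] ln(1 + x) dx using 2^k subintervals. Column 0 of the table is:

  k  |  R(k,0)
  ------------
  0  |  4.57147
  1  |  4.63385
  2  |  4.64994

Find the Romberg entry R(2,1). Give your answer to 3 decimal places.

4.655

Richardson extrapolation on the trapezoidal column (denominator 4−1=3):
R(2,1) = (4·4.64994 − 4.63385) / 3 = 4.65530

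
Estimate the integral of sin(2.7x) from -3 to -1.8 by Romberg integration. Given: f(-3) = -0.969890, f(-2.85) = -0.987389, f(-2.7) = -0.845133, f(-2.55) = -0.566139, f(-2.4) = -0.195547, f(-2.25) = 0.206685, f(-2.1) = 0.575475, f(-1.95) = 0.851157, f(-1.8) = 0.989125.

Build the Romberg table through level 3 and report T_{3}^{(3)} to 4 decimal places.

T_{0}^{(0)} (trapezoid, 1 panel, h=1.2000): 0.011541
T_{1}^{(0)} (trapezoid, 2 panels, h=0.6000): -0.111558
T_{2}^{(0)} (trapezoid, 4 panels, h=0.3000): -0.136676
T_{3}^{(0)} (trapezoid, 8 panels, h=0.1500): -0.142691
T_{1}^{(1)} = -0.111558 + (-0.111558 − 0.011541)/3 = -0.152591
T_{2}^{(1)} = -0.136676 + (-0.136676 − (-0.111558))/3 = -0.145049
T_{3}^{(1)} = -0.142691 + (-0.142691 − (-0.136676))/3 = -0.144696
T_{2}^{(2)} = -0.145049 + (-0.145049 − (-0.152591))/15 = -0.144546
T_{3}^{(2)} = -0.144696 + (-0.144696 − (-0.145049))/15 = -0.144672
T_{3}^{(3)} = -0.144672 + (-0.144672 − (-0.144546))/63 = -0.144674

-0.1447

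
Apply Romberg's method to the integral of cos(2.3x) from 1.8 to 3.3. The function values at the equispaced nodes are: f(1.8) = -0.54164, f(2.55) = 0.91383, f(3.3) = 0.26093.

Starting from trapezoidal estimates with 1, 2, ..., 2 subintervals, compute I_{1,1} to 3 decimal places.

0.844

I_{0,0} (trapezoid, 1 panel, h=1.5000): -0.21053
I_{1,0} (trapezoid, 2 panels, h=0.7500): 0.58011
I_{1,1} = 0.58011 + (0.58011 − (-0.21053))/3 = 0.84366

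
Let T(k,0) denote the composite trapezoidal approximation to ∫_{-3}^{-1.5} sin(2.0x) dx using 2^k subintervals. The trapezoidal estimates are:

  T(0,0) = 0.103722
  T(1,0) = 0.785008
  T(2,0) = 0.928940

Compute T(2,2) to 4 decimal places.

0.9746

T(1,1) = (4·0.785008 − 0.103722) / 3 = 1.012103
T(2,1) = 0.928940 + (0.928940 − 0.785008)/3 = 0.976917
T(2,2) = (16·0.976917 − 1.012103) / 15 = 0.974571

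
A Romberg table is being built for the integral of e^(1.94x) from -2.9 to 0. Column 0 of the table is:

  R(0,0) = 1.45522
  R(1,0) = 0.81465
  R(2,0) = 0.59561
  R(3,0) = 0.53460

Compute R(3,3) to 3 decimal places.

Richardson extrapolation on the trapezoidal column (denominator 4−1=3):
R(1,1) = 0.81465 + (0.81465 − 1.45522)/3 = 0.60113
R(2,1) = (4·0.59561 − 0.81465) / 3 = 0.52260
R(3,1) = (4·0.53460 − 0.59561) / 3 = 0.51426
R(2,2) = (16·0.52260 − 0.60113) / 15 = 0.51736
R(3,2) = 0.51426 + (0.51426 − 0.52260)/15 = 0.51370
R(3,3) = (64·0.51370 − 0.51736) / 63 = 0.51364

0.514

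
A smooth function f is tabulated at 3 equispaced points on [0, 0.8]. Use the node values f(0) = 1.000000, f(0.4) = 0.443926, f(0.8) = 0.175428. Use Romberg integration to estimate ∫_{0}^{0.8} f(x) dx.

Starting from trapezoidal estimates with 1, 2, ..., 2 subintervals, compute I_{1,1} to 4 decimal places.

I_{0,0} (trapezoid, 1 panel, h=0.8000): 0.470171
I_{1,0} (trapezoid, 2 panels, h=0.4000): 0.412656
I_{1,1} = 0.412656 + (0.412656 − 0.470171)/3 = 0.393484

0.3935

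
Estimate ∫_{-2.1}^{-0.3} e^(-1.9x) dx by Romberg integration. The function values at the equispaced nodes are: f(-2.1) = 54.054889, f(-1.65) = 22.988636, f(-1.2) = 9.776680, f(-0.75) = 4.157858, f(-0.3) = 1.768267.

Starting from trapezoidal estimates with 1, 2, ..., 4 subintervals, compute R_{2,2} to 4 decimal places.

R_{0,0} (trapezoid, 1 panel, h=1.8000): 50.240840
R_{1,0} (trapezoid, 2 panels, h=0.9000): 33.919432
R_{2,0} (trapezoid, 4 panels, h=0.4500): 29.175638
R_{1,1} = 33.919432 + (33.919432 − 50.240840)/3 = 28.478963
R_{2,1} = 29.175638 + (29.175638 − 33.919432)/3 = 27.594373
R_{2,2} = 27.594373 + (27.594373 − 28.478963)/15 = 27.535400

27.5354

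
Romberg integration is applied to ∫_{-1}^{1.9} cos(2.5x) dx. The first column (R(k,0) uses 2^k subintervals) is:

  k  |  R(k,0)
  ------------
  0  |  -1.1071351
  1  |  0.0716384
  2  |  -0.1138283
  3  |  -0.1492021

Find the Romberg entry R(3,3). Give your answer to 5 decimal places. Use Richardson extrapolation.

-0.15909

Richardson extrapolation on the trapezoidal column (denominator 4−1=3):
R(1,1) = (4·0.0716384 − (-1.1071351)) / 3 = 0.4645629
R(2,1) = -0.1138283 + (-0.1138283 − 0.0716384)/3 = -0.1756505
R(3,1) = (4·(-0.1492021) − (-0.1138283)) / 3 = -0.1609934
R(2,2) = -0.1756505 + (-0.1756505 − 0.4645629)/15 = -0.2183314
R(3,2) = -0.1609934 + (-0.1609934 − (-0.1756505))/15 = -0.1600163
R(3,3) = (64·(-0.1600163) − (-0.2183314)) / 63 = -0.1590907
(Column j=1 coincides with Simpson's rule on the same nodes.)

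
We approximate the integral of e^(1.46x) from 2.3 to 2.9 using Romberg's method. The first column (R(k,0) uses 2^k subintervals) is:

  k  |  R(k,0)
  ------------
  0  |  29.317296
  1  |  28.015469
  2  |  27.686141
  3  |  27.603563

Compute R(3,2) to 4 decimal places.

27.5760

R(2,1) = 27.686141 + (27.686141 − 28.015469)/3 = 27.576365
R(3,1) = 27.603563 + (27.603563 − 27.686141)/3 = 27.576037
R(3,2) = (16·27.576037 − 27.576365) / 15 = 27.576015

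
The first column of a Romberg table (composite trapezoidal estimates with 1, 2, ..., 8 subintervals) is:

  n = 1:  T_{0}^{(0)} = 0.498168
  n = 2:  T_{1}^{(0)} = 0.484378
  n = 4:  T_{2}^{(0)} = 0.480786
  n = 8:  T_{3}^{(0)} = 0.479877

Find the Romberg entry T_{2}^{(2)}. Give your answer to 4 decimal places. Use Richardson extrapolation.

0.4796

Richardson extrapolation on the trapezoidal column (denominator 4−1=3):
T_{1}^{(1)} = (4·0.484378 − 0.498168) / 3 = 0.479781
T_{2}^{(1)} = 0.480786 + (0.480786 − 0.484378)/3 = 0.479589
T_{2}^{(2)} = (16·0.479589 − 0.479781) / 15 = 0.479576
(Column j=1 coincides with Simpson's rule on the same nodes.)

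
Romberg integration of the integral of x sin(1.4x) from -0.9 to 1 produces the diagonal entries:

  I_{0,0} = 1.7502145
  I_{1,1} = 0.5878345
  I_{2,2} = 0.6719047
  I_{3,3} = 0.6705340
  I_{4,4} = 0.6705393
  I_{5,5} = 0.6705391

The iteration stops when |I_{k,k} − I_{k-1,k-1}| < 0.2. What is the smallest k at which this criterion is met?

|I_{1,1} − I_{0,0}| = 1.1623800 ≥ 0.2
|I_{2,2} − I_{1,1}| = 0.0840702 < 0.2

k = 2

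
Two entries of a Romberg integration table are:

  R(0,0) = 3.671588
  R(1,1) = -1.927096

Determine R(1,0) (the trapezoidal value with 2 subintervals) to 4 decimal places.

From R(1,1) = (4·R(1,0) − R(0,0))/3, solve for R(1,0):
4·R(1,0) = 3·(-1.927096) + 3.671588 = -2.109700
R(1,0) = -0.527425

-0.5274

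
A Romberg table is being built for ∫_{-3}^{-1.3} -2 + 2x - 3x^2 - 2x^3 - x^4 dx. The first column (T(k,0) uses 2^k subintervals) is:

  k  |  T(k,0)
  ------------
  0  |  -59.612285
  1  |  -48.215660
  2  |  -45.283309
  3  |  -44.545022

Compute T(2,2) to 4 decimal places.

Richardson extrapolation on the trapezoidal column (denominator 4−1=3):
T(1,1) = -48.215660 + (-48.215660 − (-59.612285))/3 = -44.416785
T(2,1) = (4·(-45.283309) − (-48.215660)) / 3 = -44.305859
T(2,2) = (16·(-44.305859) − (-44.416785)) / 15 = -44.298464

-44.2985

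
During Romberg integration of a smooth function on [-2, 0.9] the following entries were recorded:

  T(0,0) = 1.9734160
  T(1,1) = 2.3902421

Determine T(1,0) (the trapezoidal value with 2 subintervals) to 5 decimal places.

From T(1,1) = (4·T(1,0) − T(0,0))/3, solve for T(1,0):
4·T(1,0) = 3·2.3902421 + 1.9734160 = 9.1441423
T(1,0) = 2.2860356

2.28604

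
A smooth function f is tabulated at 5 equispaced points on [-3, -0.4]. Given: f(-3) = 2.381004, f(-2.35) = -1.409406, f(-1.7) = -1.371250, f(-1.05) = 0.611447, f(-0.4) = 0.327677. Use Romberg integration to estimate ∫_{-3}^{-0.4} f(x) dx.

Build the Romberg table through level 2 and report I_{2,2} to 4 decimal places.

I_{0,0} (trapezoid, 1 panel, h=2.6000): 3.521285
I_{1,0} (trapezoid, 2 panels, h=1.3000): -0.021982
I_{2,0} (trapezoid, 4 panels, h=0.6500): -0.529665
I_{1,1} = -0.021982 + (-0.021982 − 3.521285)/3 = -1.203071
I_{2,1} = -0.529665 + (-0.529665 − (-0.021982))/3 = -0.698893
I_{2,2} = -0.698893 + (-0.698893 − (-1.203071))/15 = -0.665281

-0.6653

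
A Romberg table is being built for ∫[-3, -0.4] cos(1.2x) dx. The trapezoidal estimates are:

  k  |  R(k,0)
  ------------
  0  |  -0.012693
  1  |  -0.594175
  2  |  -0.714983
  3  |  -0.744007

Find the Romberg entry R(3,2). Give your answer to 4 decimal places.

Richardson extrapolation on the trapezoidal column (denominator 4−1=3):
R(2,1) = -0.714983 + (-0.714983 − (-0.594175))/3 = -0.755252
R(3,1) = (4·(-0.744007) − (-0.714983)) / 3 = -0.753682
R(3,2) = (16·(-0.753682) − (-0.755252)) / 15 = -0.753577

-0.7536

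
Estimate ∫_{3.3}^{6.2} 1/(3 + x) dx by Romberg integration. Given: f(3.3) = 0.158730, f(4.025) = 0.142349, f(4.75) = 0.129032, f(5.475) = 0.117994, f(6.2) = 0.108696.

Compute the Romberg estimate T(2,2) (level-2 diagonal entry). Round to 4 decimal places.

T(0,0) (trapezoid, 1 panel, h=2.9000): 0.387768
T(1,0) (trapezoid, 2 panels, h=1.4500): 0.380980
T(2,0) (trapezoid, 4 panels, h=0.7250): 0.379239
T(1,1) = 0.380980 + (0.380980 − 0.387768)/3 = 0.378717
T(2,1) = 0.379239 + (0.379239 − 0.380980)/3 = 0.378659
T(2,2) = 0.378659 + (0.378659 − 0.378717)/15 = 0.378655

0.3787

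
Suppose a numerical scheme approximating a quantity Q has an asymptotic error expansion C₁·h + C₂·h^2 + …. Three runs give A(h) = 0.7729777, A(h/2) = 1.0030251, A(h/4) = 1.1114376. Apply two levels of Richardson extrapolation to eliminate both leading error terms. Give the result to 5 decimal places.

1.21544

First eliminate the h term (factor 2^1 = 2):
  B₁ = (2·1.0030251 − 0.7729777)/1 = 1.2330725
  B₂ = (2·1.1114376 − 1.0030251)/1 = 1.2198501
Then eliminate the h^2 term (factor 2^2 = 4):
  (4·1.2198501 − 1.2330725)/3 = 1.2154426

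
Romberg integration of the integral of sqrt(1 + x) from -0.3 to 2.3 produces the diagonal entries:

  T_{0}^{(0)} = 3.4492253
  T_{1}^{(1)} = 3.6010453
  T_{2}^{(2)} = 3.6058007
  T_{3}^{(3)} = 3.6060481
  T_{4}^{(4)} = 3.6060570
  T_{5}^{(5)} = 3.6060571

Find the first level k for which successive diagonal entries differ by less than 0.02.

|T_{1}^{(1)} − T_{0}^{(0)}| = 0.1518200 ≥ 0.02
|T_{2}^{(2)} − T_{1}^{(1)}| = 0.0047554 < 0.02

k = 2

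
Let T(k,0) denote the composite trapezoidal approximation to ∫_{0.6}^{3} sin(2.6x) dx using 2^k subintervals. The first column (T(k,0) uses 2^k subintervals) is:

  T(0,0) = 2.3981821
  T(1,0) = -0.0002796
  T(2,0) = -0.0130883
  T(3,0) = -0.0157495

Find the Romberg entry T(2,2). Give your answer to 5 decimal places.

Richardson extrapolation on the trapezoidal column (denominator 4−1=3):
T(1,1) = -0.0002796 + (-0.0002796 − 2.3981821)/3 = -0.7997668
T(2,1) = (4·(-0.0130883) − (-0.0002796)) / 3 = -0.0173579
T(2,2) = (16·(-0.0173579) − (-0.7997668)) / 15 = 0.0348027

0.03480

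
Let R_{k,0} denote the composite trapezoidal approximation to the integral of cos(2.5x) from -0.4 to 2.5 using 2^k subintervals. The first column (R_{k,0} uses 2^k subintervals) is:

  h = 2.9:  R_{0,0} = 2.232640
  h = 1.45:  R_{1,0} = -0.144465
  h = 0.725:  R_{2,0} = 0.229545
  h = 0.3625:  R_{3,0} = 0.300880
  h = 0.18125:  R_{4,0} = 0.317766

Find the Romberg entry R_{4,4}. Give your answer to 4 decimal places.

0.3233

Richardson extrapolation on the trapezoidal column (denominator 4−1=3):
R_{1,1} = -0.144465 + (-0.144465 − 2.232640)/3 = -0.936833
R_{2,1} = 0.229545 + (0.229545 − (-0.144465))/3 = 0.354215
R_{3,1} = (4·0.300880 − 0.229545) / 3 = 0.324658
R_{4,1} = 0.317766 + (0.317766 − 0.300880)/3 = 0.323395
R_{2,2} = (16·0.354215 − (-0.936833)) / 15 = 0.440285
R_{3,2} = 0.324658 + (0.324658 − 0.354215)/15 = 0.322688
R_{4,2} = (16·0.323395 − 0.324658) / 15 = 0.323311
R_{3,3} = 0.322688 + (0.322688 − 0.440285)/63 = 0.320821
R_{4,3} = (64·0.323311 − 0.322688) / 63 = 0.323321
R_{4,4} = (256·0.323321 − 0.320821) / 255 = 0.323331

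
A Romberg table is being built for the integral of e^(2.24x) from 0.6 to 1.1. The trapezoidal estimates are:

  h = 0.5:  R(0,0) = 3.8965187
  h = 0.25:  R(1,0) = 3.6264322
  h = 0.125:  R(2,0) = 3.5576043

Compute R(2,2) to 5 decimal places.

R(1,1) = 3.6264322 + (3.6264322 − 3.8965187)/3 = 3.5364034
R(2,1) = 3.5576043 + (3.5576043 − 3.6264322)/3 = 3.5346617
R(2,2) = 3.5346617 + (3.5346617 − 3.5364034)/15 = 3.5345456

3.53455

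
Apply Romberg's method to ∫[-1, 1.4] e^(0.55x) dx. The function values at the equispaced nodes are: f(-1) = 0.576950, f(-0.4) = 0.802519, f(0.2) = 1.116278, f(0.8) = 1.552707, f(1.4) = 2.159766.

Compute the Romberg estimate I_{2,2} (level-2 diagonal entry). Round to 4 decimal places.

2.8779

I_{0,0} (trapezoid, 1 panel, h=2.4000): 3.284059
I_{1,0} (trapezoid, 2 panels, h=1.2000): 2.981563
I_{2,0} (trapezoid, 4 panels, h=0.6000): 2.903917
I_{1,1} = 2.981563 + (2.981563 − 3.284059)/3 = 2.880731
I_{2,1} = 2.903917 + (2.903917 − 2.981563)/3 = 2.878035
I_{2,2} = 2.878035 + (2.878035 − 2.880731)/15 = 2.877855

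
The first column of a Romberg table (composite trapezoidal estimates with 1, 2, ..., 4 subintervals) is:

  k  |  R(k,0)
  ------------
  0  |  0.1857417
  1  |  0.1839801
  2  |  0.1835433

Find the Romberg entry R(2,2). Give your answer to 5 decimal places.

0.18340

Richardson extrapolation on the trapezoidal column (denominator 4−1=3):
R(1,1) = (4·0.1839801 − 0.1857417) / 3 = 0.1833929
R(2,1) = (4·0.1835433 − 0.1839801) / 3 = 0.1833977
R(2,2) = 0.1833977 + (0.1833977 − 0.1833929)/15 = 0.1833980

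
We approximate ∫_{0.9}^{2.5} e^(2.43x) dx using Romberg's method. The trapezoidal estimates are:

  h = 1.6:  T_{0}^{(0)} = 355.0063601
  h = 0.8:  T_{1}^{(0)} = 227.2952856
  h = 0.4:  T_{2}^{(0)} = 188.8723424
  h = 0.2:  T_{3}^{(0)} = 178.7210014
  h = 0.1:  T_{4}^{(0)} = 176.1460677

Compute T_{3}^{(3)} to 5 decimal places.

T_{1}^{(1)} = 227.2952856 + (227.2952856 − 355.0063601)/3 = 184.7249274
T_{2}^{(1)} = (4·188.8723424 − 227.2952856) / 3 = 176.0646947
T_{3}^{(1)} = 178.7210014 + (178.7210014 − 188.8723424)/3 = 175.3372211
T_{2}^{(2)} = 176.0646947 + (176.0646947 − 184.7249274)/15 = 175.4873459
T_{3}^{(2)} = (16·175.3372211 − 176.0646947) / 15 = 175.2887229
T_{3}^{(3)} = (64·175.2887229 − 175.4873459) / 63 = 175.2855702

175.28557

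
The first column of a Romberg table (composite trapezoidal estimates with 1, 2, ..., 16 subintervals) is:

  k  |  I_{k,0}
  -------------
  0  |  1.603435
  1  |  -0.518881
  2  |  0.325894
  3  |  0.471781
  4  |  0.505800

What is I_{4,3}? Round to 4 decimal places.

0.5170

I_{2,1} = 0.325894 + (0.325894 − (-0.518881))/3 = 0.607486
I_{3,1} = 0.471781 + (0.471781 − 0.325894)/3 = 0.520410
I_{4,1} = 0.505800 + (0.505800 − 0.471781)/3 = 0.517140
I_{3,2} = (16·0.520410 − 0.607486) / 15 = 0.514605
I_{4,2} = 0.517140 + (0.517140 − 0.520410)/15 = 0.516922
I_{4,3} = 0.516922 + (0.516922 − 0.514605)/63 = 0.516959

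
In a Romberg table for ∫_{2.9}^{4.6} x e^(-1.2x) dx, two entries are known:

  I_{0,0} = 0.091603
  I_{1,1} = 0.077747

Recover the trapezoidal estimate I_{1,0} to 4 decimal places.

From I_{1,1} = (4·I_{1,0} − I_{0,0})/3, solve for I_{1,0}:
4·I_{1,0} = 3·0.077747 + 0.091603 = 0.324844
I_{1,0} = 0.081211

0.0812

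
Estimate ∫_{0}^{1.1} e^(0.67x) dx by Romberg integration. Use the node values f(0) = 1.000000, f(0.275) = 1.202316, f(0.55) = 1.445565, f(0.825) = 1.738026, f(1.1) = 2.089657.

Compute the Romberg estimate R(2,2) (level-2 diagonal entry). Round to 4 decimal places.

R(0,0) (trapezoid, 1 panel, h=1.1000): 1.699311
R(1,0) (trapezoid, 2 panels, h=0.5500): 1.644716
R(2,0) (trapezoid, 4 panels, h=0.2750): 1.630952
R(1,1) = 1.644716 + (1.644716 − 1.699311)/3 = 1.626518
R(2,1) = 1.630952 + (1.630952 − 1.644716)/3 = 1.626364
R(2,2) = 1.626364 + (1.626364 − 1.626518)/15 = 1.626354

1.6264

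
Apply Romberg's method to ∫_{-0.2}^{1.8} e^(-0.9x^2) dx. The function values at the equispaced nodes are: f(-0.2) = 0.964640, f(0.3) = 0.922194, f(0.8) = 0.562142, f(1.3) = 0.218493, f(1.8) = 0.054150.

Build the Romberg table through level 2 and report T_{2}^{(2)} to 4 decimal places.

T_{0}^{(0)} (trapezoid, 1 panel, h=2.0000): 1.018790
T_{1}^{(0)} (trapezoid, 2 panels, h=1.0000): 1.071537
T_{2}^{(0)} (trapezoid, 4 panels, h=0.5000): 1.106112
T_{1}^{(1)} = 1.071537 + (1.071537 − 1.018790)/3 = 1.089119
T_{2}^{(1)} = 1.106112 + (1.106112 − 1.071537)/3 = 1.117637
T_{2}^{(2)} = 1.117637 + (1.117637 − 1.089119)/15 = 1.119538

1.1195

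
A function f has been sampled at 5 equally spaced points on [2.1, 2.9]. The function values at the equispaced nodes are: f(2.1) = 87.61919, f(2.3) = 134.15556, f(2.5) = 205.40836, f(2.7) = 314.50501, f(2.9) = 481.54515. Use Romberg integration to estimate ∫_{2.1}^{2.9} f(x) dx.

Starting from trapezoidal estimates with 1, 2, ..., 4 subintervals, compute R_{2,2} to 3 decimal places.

R_{0,0} (trapezoid, 1 panel, h=0.8000): 227.66574
R_{1,0} (trapezoid, 2 panels, h=0.4000): 195.99621
R_{2,0} (trapezoid, 4 panels, h=0.2000): 187.73022
R_{1,1} = 195.99621 + (195.99621 − 227.66574)/3 = 185.43970
R_{2,1} = 187.73022 + (187.73022 − 195.99621)/3 = 184.97489
R_{2,2} = 184.97489 + (184.97489 − 185.43970)/15 = 184.94390

184.944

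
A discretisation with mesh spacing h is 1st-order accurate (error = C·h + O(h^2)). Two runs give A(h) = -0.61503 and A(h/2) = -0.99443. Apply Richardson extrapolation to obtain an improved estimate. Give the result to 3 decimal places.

The leading error scales as h; refining by a factor of 2 reduces it by 2^1 = 2.
Extrapolated value = (2·A(h/2) − A(h)) / (2 − 1)
= (2·(-0.99443) − (-0.61503)) / 1
= -1.37383 / 1 = -1.37383

-1.374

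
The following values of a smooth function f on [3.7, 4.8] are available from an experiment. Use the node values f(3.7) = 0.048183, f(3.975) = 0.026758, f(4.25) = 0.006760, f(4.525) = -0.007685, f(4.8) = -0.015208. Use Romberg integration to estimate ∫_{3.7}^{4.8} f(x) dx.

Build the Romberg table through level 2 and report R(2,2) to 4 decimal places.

0.0113

R(0,0) (trapezoid, 1 panel, h=1.1000): 0.018136
R(1,0) (trapezoid, 2 panels, h=0.5500): 0.012786
R(2,0) (trapezoid, 4 panels, h=0.2750): 0.011638
R(1,1) = 0.012786 + (0.012786 − 0.018136)/3 = 0.011003
R(2,1) = 0.011638 + (0.011638 − 0.012786)/3 = 0.011255
R(2,2) = 0.011255 + (0.011255 − 0.011003)/15 = 0.011272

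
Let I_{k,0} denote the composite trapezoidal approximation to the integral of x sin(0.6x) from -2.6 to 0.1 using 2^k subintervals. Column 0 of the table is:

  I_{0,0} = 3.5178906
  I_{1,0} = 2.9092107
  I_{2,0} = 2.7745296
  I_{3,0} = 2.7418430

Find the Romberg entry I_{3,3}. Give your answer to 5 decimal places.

2.73103

I_{1,1} = (4·2.9092107 − 3.5178906) / 3 = 2.7063174
I_{2,1} = (4·2.7745296 − 2.9092107) / 3 = 2.7296359
I_{3,1} = 2.7418430 + (2.7418430 − 2.7745296)/3 = 2.7309475
I_{2,2} = 2.7296359 + (2.7296359 − 2.7063174)/15 = 2.7311905
I_{3,2} = 2.7309475 + (2.7309475 − 2.7296359)/15 = 2.7310349
I_{3,3} = (64·2.7310349 − 2.7311905) / 63 = 2.7310324
(Column j=1 coincides with Simpson's rule on the same nodes.)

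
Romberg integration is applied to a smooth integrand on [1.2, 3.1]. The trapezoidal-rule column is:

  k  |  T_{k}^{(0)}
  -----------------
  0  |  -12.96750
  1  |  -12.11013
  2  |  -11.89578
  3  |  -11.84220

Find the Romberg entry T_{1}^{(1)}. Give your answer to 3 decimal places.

-11.824

T_{1}^{(1)} = -12.11013 + (-12.11013 − (-12.96750))/3 = -11.82434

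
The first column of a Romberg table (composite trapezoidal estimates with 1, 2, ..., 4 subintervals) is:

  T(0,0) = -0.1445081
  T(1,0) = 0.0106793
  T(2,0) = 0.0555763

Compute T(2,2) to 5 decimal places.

T(1,1) = (4·0.0106793 − (-0.1445081)) / 3 = 0.0624084
T(2,1) = 0.0555763 + (0.0555763 − 0.0106793)/3 = 0.0705420
T(2,2) = 0.0705420 + (0.0705420 − 0.0624084)/15 = 0.0710842

0.07108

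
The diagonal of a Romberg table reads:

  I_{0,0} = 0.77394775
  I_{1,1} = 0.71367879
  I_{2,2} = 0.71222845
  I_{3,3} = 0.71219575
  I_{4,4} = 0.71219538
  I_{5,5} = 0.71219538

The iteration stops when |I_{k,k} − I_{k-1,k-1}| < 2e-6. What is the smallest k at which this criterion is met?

k = 4

|I_{1,1} − I_{0,0}| = 0.06026896 ≥ 2e-6
|I_{2,2} − I_{1,1}| = 0.00145034 ≥ 2e-6
|I_{3,3} − I_{2,2}| = 0.00003270 ≥ 2e-6
|I_{4,4} − I_{3,3}| = 0.00000037 < 2e-6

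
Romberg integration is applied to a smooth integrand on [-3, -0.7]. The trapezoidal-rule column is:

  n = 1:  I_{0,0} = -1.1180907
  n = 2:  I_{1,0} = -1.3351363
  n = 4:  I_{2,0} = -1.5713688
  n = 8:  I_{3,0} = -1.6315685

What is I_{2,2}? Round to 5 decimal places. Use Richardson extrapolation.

Richardson extrapolation on the trapezoidal column (denominator 4−1=3):
I_{1,1} = (4·(-1.3351363) − (-1.1180907)) / 3 = -1.4074848
I_{2,1} = (4·(-1.5713688) − (-1.3351363)) / 3 = -1.6501130
I_{2,2} = -1.6501130 + (-1.6501130 − (-1.4074848))/15 = -1.6662882

-1.66629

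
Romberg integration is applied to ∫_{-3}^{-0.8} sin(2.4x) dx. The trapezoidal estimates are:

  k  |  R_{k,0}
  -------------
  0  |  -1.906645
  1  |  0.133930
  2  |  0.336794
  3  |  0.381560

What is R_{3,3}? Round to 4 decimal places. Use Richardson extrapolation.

0.3963

R_{1,1} = 0.133930 + (0.133930 − (-1.906645))/3 = 0.814122
R_{2,1} = (4·0.336794 − 0.133930) / 3 = 0.404415
R_{3,1} = (4·0.381560 − 0.336794) / 3 = 0.396482
R_{2,2} = (16·0.404415 − 0.814122) / 15 = 0.377101
R_{3,2} = 0.396482 + (0.396482 − 0.404415)/15 = 0.395953
R_{3,3} = (64·0.395953 − 0.377101) / 63 = 0.396252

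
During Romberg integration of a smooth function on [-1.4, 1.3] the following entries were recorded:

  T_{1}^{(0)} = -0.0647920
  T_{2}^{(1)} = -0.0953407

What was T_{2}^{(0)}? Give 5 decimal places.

-0.08770

From T_{2}^{(1)} = (4·T_{2}^{(0)} − T_{1}^{(0)})/3, solve for T_{2}^{(0)}:
4·T_{2}^{(0)} = 3·(-0.0953407) + (-0.0647920) = -0.3508141
T_{2}^{(0)} = -0.0877035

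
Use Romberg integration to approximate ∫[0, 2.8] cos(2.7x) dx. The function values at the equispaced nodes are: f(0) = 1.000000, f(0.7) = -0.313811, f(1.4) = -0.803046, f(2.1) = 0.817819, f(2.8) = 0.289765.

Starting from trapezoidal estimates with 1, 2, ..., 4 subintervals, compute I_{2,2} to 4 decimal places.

I_{0,0} (trapezoid, 1 panel, h=2.8000): 1.805671
I_{1,0} (trapezoid, 2 panels, h=1.4000): -0.221429
I_{2,0} (trapezoid, 4 panels, h=0.7000): 0.242091
I_{1,1} = -0.221429 + (-0.221429 − 1.805671)/3 = -0.897129
I_{2,1} = 0.242091 + (0.242091 − (-0.221429))/3 = 0.396598
I_{2,2} = 0.396598 + (0.396598 − (-0.897129))/15 = 0.482846

0.4828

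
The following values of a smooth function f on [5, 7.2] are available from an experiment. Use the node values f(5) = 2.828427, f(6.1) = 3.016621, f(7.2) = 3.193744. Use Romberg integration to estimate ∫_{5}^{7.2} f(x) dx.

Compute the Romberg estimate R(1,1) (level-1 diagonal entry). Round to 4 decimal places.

R(0,0) (trapezoid, 1 panel, h=2.2000): 6.624388
R(1,0) (trapezoid, 2 panels, h=1.1000): 6.630477
R(1,1) = 6.630477 + (6.630477 − 6.624388)/3 = 6.632507

6.6325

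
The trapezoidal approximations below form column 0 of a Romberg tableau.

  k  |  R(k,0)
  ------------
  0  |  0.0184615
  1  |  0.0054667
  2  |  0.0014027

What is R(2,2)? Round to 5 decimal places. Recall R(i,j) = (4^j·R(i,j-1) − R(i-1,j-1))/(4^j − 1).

Richardson extrapolation on the trapezoidal column (denominator 4−1=3):
R(1,1) = (4·0.0054667 − 0.0184615) / 3 = 0.0011351
R(2,1) = 0.0014027 + (0.0014027 − 0.0054667)/3 = 0.0000480
R(2,2) = 0.0000480 + (0.0000480 − 0.0011351)/15 = -0.0000245

-0.00002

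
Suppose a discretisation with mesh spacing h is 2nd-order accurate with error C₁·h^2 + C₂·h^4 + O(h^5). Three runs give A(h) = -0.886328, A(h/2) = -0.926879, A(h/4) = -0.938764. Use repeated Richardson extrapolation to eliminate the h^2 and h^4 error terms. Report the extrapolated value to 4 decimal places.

First eliminate the h^2 term (factor 2^2 = 4):
  B₁ = (4·(-0.926879) − (-0.886328))/3 = -0.940396
  B₂ = (4·(-0.938764) − (-0.926879))/3 = -0.942726
Then eliminate the h^4 term (factor 2^4 = 16):
  (16·(-0.942726) − (-0.940396))/15 = -0.942881

-0.9429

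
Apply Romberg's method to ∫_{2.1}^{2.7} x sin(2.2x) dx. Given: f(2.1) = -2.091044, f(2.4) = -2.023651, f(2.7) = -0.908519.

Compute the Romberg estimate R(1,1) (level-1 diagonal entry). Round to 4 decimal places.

-1.1094

R(0,0) (trapezoid, 1 panel, h=0.6000): -0.899869
R(1,0) (trapezoid, 2 panels, h=0.3000): -1.057030
R(1,1) = -1.057030 + (-1.057030 − (-0.899869))/3 = -1.109417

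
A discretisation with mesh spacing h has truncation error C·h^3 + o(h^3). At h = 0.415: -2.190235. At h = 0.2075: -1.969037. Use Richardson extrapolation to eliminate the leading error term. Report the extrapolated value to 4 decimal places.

Extrapolated value = (8·A(h/2) − A(h)) / (8 − 1)
= (8·(-1.969037) − (-2.190235)) / 7
= -13.562061 / 7 = -1.937437

-1.9374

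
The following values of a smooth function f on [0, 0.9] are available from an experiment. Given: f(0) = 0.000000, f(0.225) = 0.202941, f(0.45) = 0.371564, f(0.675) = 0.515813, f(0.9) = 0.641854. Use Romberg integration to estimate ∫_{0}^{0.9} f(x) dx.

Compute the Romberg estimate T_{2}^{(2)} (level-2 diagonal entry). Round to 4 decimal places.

0.3195

T_{0}^{(0)} (trapezoid, 1 panel, h=0.9000): 0.288834
T_{1}^{(0)} (trapezoid, 2 panels, h=0.4500): 0.311621
T_{2}^{(0)} (trapezoid, 4 panels, h=0.2250): 0.317530
T_{1}^{(1)} = 0.311621 + (0.311621 − 0.288834)/3 = 0.319217
T_{2}^{(1)} = 0.317530 + (0.317530 − 0.311621)/3 = 0.319500
T_{2}^{(2)} = 0.319500 + (0.319500 − 0.319217)/15 = 0.319519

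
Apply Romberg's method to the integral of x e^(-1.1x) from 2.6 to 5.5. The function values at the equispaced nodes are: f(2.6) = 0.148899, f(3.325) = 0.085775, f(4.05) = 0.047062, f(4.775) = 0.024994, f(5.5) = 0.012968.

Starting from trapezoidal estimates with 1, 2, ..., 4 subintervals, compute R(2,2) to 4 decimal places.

0.1689

R(0,0) (trapezoid, 1 panel, h=2.9000): 0.234707
R(1,0) (trapezoid, 2 panels, h=1.4500): 0.185593
R(2,0) (trapezoid, 4 panels, h=0.7250): 0.173104
R(1,1) = 0.185593 + (0.185593 − 0.234707)/3 = 0.169222
R(2,1) = 0.173104 + (0.173104 − 0.185593)/3 = 0.168941
R(2,2) = 0.168941 + (0.168941 − 0.169222)/15 = 0.168922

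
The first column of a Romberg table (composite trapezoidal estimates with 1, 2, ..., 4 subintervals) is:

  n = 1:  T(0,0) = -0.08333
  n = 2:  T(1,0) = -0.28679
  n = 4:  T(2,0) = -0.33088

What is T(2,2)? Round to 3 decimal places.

T(1,1) = -0.28679 + (-0.28679 − (-0.08333))/3 = -0.35461
T(2,1) = -0.33088 + (-0.33088 − (-0.28679))/3 = -0.34558
T(2,2) = -0.34558 + (-0.34558 − (-0.35461))/15 = -0.34498

-0.345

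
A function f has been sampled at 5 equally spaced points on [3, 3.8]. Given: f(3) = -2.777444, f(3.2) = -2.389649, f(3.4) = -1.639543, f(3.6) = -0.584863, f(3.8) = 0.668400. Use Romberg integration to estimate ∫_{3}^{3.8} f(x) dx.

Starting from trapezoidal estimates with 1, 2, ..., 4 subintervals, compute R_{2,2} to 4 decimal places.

R_{0,0} (trapezoid, 1 panel, h=0.8000): -0.843618
R_{1,0} (trapezoid, 2 panels, h=0.4000): -1.077626
R_{2,0} (trapezoid, 4 panels, h=0.2000): -1.133715
R_{1,1} = -1.077626 + (-1.077626 − (-0.843618))/3 = -1.155629
R_{2,1} = -1.133715 + (-1.133715 − (-1.077626))/3 = -1.152411
R_{2,2} = -1.152411 + (-1.152411 − (-1.155629))/15 = -1.152196

-1.1522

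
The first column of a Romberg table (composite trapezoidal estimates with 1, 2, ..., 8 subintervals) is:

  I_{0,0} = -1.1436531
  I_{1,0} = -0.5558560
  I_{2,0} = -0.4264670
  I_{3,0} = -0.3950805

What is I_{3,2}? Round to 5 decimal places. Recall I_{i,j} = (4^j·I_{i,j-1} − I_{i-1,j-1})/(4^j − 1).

I_{2,1} = -0.4264670 + (-0.4264670 − (-0.5558560))/3 = -0.3833373
I_{3,1} = (4·(-0.3950805) − (-0.4264670)) / 3 = -0.3846183
I_{3,2} = -0.3846183 + (-0.3846183 − (-0.3833373))/15 = -0.3847037
(Column j=1 coincides with Simpson's rule on the same nodes.)

-0.38470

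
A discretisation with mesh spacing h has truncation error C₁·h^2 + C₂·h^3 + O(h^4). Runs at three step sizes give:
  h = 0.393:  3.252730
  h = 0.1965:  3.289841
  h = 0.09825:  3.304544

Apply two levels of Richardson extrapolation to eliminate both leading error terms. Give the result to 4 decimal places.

First eliminate the h^2 term (factor 2^2 = 4):
  B₁ = (4·3.289841 − 3.252730)/3 = 3.302211
  B₂ = (4·3.304544 − 3.289841)/3 = 3.309445
Then eliminate the h^3 term (factor 2^3 = 8):
  (8·3.309445 − 3.302211)/7 = 3.310478

3.3105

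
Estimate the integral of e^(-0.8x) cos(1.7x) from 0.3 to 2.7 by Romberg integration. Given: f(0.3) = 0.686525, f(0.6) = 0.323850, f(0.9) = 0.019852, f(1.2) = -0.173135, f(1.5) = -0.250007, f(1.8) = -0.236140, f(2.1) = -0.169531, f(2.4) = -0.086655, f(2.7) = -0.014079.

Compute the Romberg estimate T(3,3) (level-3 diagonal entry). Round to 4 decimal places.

T(0,0) (trapezoid, 1 panel, h=2.4000): 0.806935
T(1,0) (trapezoid, 2 panels, h=1.2000): 0.103459
T(2,0) (trapezoid, 4 panels, h=0.6000): -0.038078
T(3,0) (trapezoid, 8 panels, h=0.3000): -0.070663
T(1,1) = 0.103459 + (0.103459 − 0.806935)/3 = -0.131033
T(2,1) = -0.038078 + (-0.038078 − 0.103459)/3 = -0.085257
T(3,1) = -0.070663 + (-0.070663 − (-0.038078))/3 = -0.081525
T(2,2) = -0.085257 + (-0.085257 − (-0.131033))/15 = -0.082205
T(3,2) = -0.081525 + (-0.081525 − (-0.085257))/15 = -0.081276
T(3,3) = -0.081276 + (-0.081276 − (-0.082205))/63 = -0.081261

-0.0813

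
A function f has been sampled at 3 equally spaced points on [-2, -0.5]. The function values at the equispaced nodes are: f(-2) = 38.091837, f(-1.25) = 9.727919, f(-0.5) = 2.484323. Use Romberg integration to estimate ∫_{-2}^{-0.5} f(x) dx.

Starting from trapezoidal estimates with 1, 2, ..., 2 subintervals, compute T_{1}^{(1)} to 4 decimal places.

19.8720

T_{0}^{(0)} (trapezoid, 1 panel, h=1.5000): 30.432120
T_{1}^{(0)} (trapezoid, 2 panels, h=0.7500): 22.511999
T_{1}^{(1)} = 22.511999 + (22.511999 − 30.432120)/3 = 19.871959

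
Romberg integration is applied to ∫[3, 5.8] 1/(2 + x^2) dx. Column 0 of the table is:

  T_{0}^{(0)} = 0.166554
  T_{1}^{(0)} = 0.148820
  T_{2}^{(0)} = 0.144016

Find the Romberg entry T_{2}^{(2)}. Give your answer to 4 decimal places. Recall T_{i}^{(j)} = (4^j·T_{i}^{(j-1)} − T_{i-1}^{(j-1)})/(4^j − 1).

T_{1}^{(1)} = (4·0.148820 − 0.166554) / 3 = 0.142909
T_{2}^{(1)} = 0.144016 + (0.144016 − 0.148820)/3 = 0.142415
T_{2}^{(2)} = (16·0.142415 − 0.142909) / 15 = 0.142382
(Column j=1 coincides with Simpson's rule on the same nodes.)

0.1424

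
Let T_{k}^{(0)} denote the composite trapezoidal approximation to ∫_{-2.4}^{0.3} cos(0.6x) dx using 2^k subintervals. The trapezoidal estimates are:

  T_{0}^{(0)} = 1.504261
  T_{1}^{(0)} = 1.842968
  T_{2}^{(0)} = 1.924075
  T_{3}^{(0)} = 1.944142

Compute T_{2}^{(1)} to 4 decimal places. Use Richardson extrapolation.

T_{2}^{(1)} = (4·1.924075 − 1.842968) / 3 = 1.951111

1.9511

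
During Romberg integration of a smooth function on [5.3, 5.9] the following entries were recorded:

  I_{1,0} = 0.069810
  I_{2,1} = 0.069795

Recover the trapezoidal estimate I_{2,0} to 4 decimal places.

0.0698

From I_{2,1} = (4·I_{2,0} − I_{1,0})/3, solve for I_{2,0}:
4·I_{2,0} = 3·0.069795 + 0.069810 = 0.279195
I_{2,0} = 0.069799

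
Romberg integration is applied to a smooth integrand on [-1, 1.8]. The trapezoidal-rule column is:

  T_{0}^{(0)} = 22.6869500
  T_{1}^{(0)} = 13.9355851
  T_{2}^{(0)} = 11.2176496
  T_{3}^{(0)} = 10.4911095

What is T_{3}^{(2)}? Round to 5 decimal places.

T_{2}^{(1)} = 11.2176496 + (11.2176496 − 13.9355851)/3 = 10.3116711
T_{3}^{(1)} = 10.4911095 + (10.4911095 − 11.2176496)/3 = 10.2489295
T_{3}^{(2)} = (16·10.2489295 − 10.3116711) / 15 = 10.2447467

10.24475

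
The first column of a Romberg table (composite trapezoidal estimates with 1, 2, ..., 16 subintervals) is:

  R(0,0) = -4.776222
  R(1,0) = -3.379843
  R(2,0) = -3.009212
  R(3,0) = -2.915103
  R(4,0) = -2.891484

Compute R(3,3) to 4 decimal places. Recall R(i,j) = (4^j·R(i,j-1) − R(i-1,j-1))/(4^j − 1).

-2.8836

Richardson extrapolation on the trapezoidal column (denominator 4−1=3):
R(1,1) = (4·(-3.379843) − (-4.776222)) / 3 = -2.914383
R(2,1) = -3.009212 + (-3.009212 − (-3.379843))/3 = -2.885668
R(3,1) = -2.915103 + (-2.915103 − (-3.009212))/3 = -2.883733
R(2,2) = (16·(-2.885668) − (-2.914383)) / 15 = -2.883754
R(3,2) = -2.883733 + (-2.883733 − (-2.885668))/15 = -2.883604
R(3,3) = -2.883604 + (-2.883604 − (-2.883754))/63 = -2.883602
(Column j=1 coincides with Simpson's rule on the same nodes.)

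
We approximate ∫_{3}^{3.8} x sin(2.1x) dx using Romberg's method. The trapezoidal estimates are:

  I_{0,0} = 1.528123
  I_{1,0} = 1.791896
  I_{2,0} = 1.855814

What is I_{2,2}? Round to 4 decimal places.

I_{1,1} = (4·1.791896 − 1.528123) / 3 = 1.879820
I_{2,1} = (4·1.855814 − 1.791896) / 3 = 1.877120
I_{2,2} = (16·1.877120 − 1.879820) / 15 = 1.876940
(Column j=1 coincides with Simpson's rule on the same nodes.)

1.8769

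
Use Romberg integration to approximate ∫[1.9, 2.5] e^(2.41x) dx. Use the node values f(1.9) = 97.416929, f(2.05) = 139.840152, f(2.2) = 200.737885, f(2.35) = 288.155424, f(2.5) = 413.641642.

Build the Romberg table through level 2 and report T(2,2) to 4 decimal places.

131.2142

T(0,0) (trapezoid, 1 panel, h=0.6000): 153.317571
T(1,0) (trapezoid, 2 panels, h=0.3000): 136.880151
T(2,0) (trapezoid, 4 panels, h=0.1500): 132.639412
T(1,1) = 136.880151 + (136.880151 − 153.317571)/3 = 131.401011
T(2,1) = 132.639412 + (132.639412 − 136.880151)/3 = 131.225832
T(2,2) = 131.225832 + (131.225832 − 131.401011)/15 = 131.214153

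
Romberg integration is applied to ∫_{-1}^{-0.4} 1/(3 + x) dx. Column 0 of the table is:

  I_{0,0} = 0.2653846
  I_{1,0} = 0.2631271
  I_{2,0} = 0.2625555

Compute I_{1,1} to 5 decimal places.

0.26237

Richardson extrapolation on the trapezoidal column (denominator 4−1=3):
I_{1,1} = 0.2631271 + (0.2631271 − 0.2653846)/3 = 0.2623746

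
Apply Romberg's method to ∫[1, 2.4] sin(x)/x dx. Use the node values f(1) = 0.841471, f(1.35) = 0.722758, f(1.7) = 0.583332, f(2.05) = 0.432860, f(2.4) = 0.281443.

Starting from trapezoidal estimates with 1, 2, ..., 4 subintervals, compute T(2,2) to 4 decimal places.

0.8064

T(0,0) (trapezoid, 1 panel, h=1.4000): 0.786040
T(1,0) (trapezoid, 2 panels, h=0.7000): 0.801352
T(2,0) (trapezoid, 4 panels, h=0.3500): 0.805142
T(1,1) = 0.801352 + (0.801352 − 0.786040)/3 = 0.806456
T(2,1) = 0.805142 + (0.805142 − 0.801352)/3 = 0.806405
T(2,2) = 0.806405 + (0.806405 − 0.806456)/15 = 0.806402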